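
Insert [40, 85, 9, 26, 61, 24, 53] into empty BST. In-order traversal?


Insert 40: root
Insert 85: R from 40
Insert 9: L from 40
Insert 26: L from 40 -> R from 9
Insert 61: R from 40 -> L from 85
Insert 24: L from 40 -> R from 9 -> L from 26
Insert 53: R from 40 -> L from 85 -> L from 61

In-order: [9, 24, 26, 40, 53, 61, 85]


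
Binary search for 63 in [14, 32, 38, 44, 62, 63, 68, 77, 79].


Step 1: lo=0, hi=8, mid=4, val=62
Step 2: lo=5, hi=8, mid=6, val=68
Step 3: lo=5, hi=5, mid=5, val=63

Found at index 5


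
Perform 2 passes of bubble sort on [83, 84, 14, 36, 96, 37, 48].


Initial: [83, 84, 14, 36, 96, 37, 48]
Pass 1: [83, 14, 36, 84, 37, 48, 96] (4 swaps)
Pass 2: [14, 36, 83, 37, 48, 84, 96] (4 swaps)

After 2 passes: [14, 36, 83, 37, 48, 84, 96]


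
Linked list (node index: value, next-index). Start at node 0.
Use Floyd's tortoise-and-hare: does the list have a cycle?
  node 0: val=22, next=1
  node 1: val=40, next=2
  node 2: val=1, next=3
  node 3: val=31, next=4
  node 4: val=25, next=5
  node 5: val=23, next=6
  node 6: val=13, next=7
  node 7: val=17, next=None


Floyd's tortoise (slow, +1) and hare (fast, +2):
  init: slow=0, fast=0
  step 1: slow=1, fast=2
  step 2: slow=2, fast=4
  step 3: slow=3, fast=6
  step 4: fast 6->7->None, no cycle

Cycle: no


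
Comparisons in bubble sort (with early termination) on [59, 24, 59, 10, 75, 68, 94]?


Algorithm: bubble sort (with early termination)
Input: [59, 24, 59, 10, 75, 68, 94]
Sorted: [10, 24, 59, 59, 68, 75, 94]

18


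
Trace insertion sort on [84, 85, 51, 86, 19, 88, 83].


Initial: [84, 85, 51, 86, 19, 88, 83]
Insert 85: [84, 85, 51, 86, 19, 88, 83]
Insert 51: [51, 84, 85, 86, 19, 88, 83]
Insert 86: [51, 84, 85, 86, 19, 88, 83]
Insert 19: [19, 51, 84, 85, 86, 88, 83]
Insert 88: [19, 51, 84, 85, 86, 88, 83]
Insert 83: [19, 51, 83, 84, 85, 86, 88]

Sorted: [19, 51, 83, 84, 85, 86, 88]


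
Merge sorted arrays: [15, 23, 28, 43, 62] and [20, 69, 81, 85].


Take 15 from A
Take 20 from B
Take 23 from A
Take 28 from A
Take 43 from A
Take 62 from A

Merged: [15, 20, 23, 28, 43, 62, 69, 81, 85]


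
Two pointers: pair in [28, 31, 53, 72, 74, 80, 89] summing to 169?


lo=0(28)+hi=6(89)=117
lo=1(31)+hi=6(89)=120
lo=2(53)+hi=6(89)=142
lo=3(72)+hi=6(89)=161
lo=4(74)+hi=6(89)=163
lo=5(80)+hi=6(89)=169

Yes: 80+89=169


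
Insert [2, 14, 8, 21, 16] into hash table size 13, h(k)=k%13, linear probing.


Insert 2: h=2 -> slot 2
Insert 14: h=1 -> slot 1
Insert 8: h=8 -> slot 8
Insert 21: h=8, 1 probes -> slot 9
Insert 16: h=3 -> slot 3

Table: [None, 14, 2, 16, None, None, None, None, 8, 21, None, None, None]


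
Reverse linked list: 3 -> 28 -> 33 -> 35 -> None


Step 1: curr=3, set curr.next=prev(None) | reversed so far: 3
Step 2: curr=28, set curr.next=prev(3) | reversed so far: 28 -> 3
Step 3: curr=33, set curr.next=prev(28) | reversed so far: 33 -> 28 -> 3
Step 4: curr=35, set curr.next=prev(33) | reversed so far: 35 -> 33 -> 28 -> 3

35 -> 33 -> 28 -> 3 -> None


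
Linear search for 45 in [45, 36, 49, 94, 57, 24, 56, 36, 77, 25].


i=0: 45==45 found!

Found at 0, 1 comps


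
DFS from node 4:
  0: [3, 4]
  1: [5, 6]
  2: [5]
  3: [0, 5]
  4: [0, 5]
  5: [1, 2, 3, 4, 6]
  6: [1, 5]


Visit 4, push [5, 0]
Visit 0, push [3]
Visit 3, push [5]
Visit 5, push [6, 2, 1]
Visit 1, push [6]
Visit 6, push []
Visit 2, push []

DFS order: [4, 0, 3, 5, 1, 6, 2]


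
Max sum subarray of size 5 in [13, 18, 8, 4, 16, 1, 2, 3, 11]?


[0:5]: 59
[1:6]: 47
[2:7]: 31
[3:8]: 26
[4:9]: 33

Max: 59 at [0:5]


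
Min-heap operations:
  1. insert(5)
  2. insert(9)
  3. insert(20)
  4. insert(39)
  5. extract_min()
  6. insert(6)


insert(5) -> [5]
insert(9) -> [5, 9]
insert(20) -> [5, 9, 20]
insert(39) -> [5, 9, 20, 39]
extract_min()->5, [9, 39, 20]
insert(6) -> [6, 9, 20, 39]

Final heap: [6, 9, 20, 39]


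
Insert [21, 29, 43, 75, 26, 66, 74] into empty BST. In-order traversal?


Insert 21: root
Insert 29: R from 21
Insert 43: R from 21 -> R from 29
Insert 75: R from 21 -> R from 29 -> R from 43
Insert 26: R from 21 -> L from 29
Insert 66: R from 21 -> R from 29 -> R from 43 -> L from 75
Insert 74: R from 21 -> R from 29 -> R from 43 -> L from 75 -> R from 66

In-order: [21, 26, 29, 43, 66, 74, 75]


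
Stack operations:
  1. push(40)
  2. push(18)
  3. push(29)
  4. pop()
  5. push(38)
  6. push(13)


push(40) -> [40]
push(18) -> [40, 18]
push(29) -> [40, 18, 29]
pop()->29, [40, 18]
push(38) -> [40, 18, 38]
push(13) -> [40, 18, 38, 13]

Final stack: [40, 18, 38, 13]


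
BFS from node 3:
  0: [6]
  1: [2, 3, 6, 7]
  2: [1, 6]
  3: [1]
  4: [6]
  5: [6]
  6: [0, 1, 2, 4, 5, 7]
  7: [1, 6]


Visit 3, enqueue [1]
Visit 1, enqueue [2, 6, 7]
Visit 2, enqueue []
Visit 6, enqueue [0, 4, 5]
Visit 7, enqueue []
Visit 0, enqueue []
Visit 4, enqueue []
Visit 5, enqueue []

BFS order: [3, 1, 2, 6, 7, 0, 4, 5]


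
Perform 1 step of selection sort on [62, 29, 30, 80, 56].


Initial: [62, 29, 30, 80, 56]
Step 1: min=29 at 1
  Swap: [29, 62, 30, 80, 56]

After 1 step: [29, 62, 30, 80, 56]


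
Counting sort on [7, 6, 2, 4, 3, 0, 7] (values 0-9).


Input: [7, 6, 2, 4, 3, 0, 7]
Counts: [1, 0, 1, 1, 1, 0, 1, 2, 0, 0]

Sorted: [0, 2, 3, 4, 6, 7, 7]


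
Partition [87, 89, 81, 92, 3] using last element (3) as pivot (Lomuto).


Pivot: 3
Place pivot at 0: [3, 89, 81, 92, 87]

Partitioned: [3, 89, 81, 92, 87]


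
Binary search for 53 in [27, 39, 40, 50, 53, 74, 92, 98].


Step 1: lo=0, hi=7, mid=3, val=50
Step 2: lo=4, hi=7, mid=5, val=74
Step 3: lo=4, hi=4, mid=4, val=53

Found at index 4


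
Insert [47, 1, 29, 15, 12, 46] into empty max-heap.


Insert 47: [47]
Insert 1: [47, 1]
Insert 29: [47, 1, 29]
Insert 15: [47, 15, 29, 1]
Insert 12: [47, 15, 29, 1, 12]
Insert 46: [47, 15, 46, 1, 12, 29]

Final heap: [47, 15, 46, 1, 12, 29]


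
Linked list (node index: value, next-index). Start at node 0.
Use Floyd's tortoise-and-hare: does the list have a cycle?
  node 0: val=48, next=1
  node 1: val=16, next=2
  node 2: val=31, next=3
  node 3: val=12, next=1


Floyd's tortoise (slow, +1) and hare (fast, +2):
  init: slow=0, fast=0
  step 1: slow=1, fast=2
  step 2: slow=2, fast=1
  step 3: slow=3, fast=3
  slow == fast at node 3: cycle detected

Cycle: yes


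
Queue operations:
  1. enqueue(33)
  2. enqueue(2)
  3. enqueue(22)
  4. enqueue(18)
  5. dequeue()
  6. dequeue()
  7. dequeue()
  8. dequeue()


enqueue(33) -> [33]
enqueue(2) -> [33, 2]
enqueue(22) -> [33, 2, 22]
enqueue(18) -> [33, 2, 22, 18]
dequeue()->33, [2, 22, 18]
dequeue()->2, [22, 18]
dequeue()->22, [18]
dequeue()->18, []

Final queue: []


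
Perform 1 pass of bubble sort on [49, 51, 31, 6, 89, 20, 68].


Initial: [49, 51, 31, 6, 89, 20, 68]
Pass 1: [49, 31, 6, 51, 20, 68, 89] (4 swaps)

After 1 pass: [49, 31, 6, 51, 20, 68, 89]


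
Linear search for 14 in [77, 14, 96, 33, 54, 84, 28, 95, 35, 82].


i=0: 77!=14
i=1: 14==14 found!

Found at 1, 2 comps


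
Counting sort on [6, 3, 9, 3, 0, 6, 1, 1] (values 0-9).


Input: [6, 3, 9, 3, 0, 6, 1, 1]
Counts: [1, 2, 0, 2, 0, 0, 2, 0, 0, 1]

Sorted: [0, 1, 1, 3, 3, 6, 6, 9]


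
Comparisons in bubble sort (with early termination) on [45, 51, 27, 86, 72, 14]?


Algorithm: bubble sort (with early termination)
Input: [45, 51, 27, 86, 72, 14]
Sorted: [14, 27, 45, 51, 72, 86]

15


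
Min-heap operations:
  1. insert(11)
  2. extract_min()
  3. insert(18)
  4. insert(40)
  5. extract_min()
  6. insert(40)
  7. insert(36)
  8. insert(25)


insert(11) -> [11]
extract_min()->11, []
insert(18) -> [18]
insert(40) -> [18, 40]
extract_min()->18, [40]
insert(40) -> [40, 40]
insert(36) -> [36, 40, 40]
insert(25) -> [25, 36, 40, 40]

Final heap: [25, 36, 40, 40]


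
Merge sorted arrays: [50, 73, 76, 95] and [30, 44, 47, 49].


Take 30 from B
Take 44 from B
Take 47 from B
Take 49 from B

Merged: [30, 44, 47, 49, 50, 73, 76, 95]


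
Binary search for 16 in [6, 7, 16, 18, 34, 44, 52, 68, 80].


Step 1: lo=0, hi=8, mid=4, val=34
Step 2: lo=0, hi=3, mid=1, val=7
Step 3: lo=2, hi=3, mid=2, val=16

Found at index 2


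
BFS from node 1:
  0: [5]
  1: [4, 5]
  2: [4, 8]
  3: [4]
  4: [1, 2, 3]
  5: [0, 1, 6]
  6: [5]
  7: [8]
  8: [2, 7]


Visit 1, enqueue [4, 5]
Visit 4, enqueue [2, 3]
Visit 5, enqueue [0, 6]
Visit 2, enqueue [8]
Visit 3, enqueue []
Visit 0, enqueue []
Visit 6, enqueue []
Visit 8, enqueue [7]
Visit 7, enqueue []

BFS order: [1, 4, 5, 2, 3, 0, 6, 8, 7]


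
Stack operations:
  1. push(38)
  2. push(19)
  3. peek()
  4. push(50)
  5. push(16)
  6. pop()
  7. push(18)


push(38) -> [38]
push(19) -> [38, 19]
peek()->19
push(50) -> [38, 19, 50]
push(16) -> [38, 19, 50, 16]
pop()->16, [38, 19, 50]
push(18) -> [38, 19, 50, 18]

Final stack: [38, 19, 50, 18]


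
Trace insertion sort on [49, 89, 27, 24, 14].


Initial: [49, 89, 27, 24, 14]
Insert 89: [49, 89, 27, 24, 14]
Insert 27: [27, 49, 89, 24, 14]
Insert 24: [24, 27, 49, 89, 14]
Insert 14: [14, 24, 27, 49, 89]

Sorted: [14, 24, 27, 49, 89]


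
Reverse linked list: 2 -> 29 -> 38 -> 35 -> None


Step 1: curr=2, set curr.next=prev(None) | reversed so far: 2
Step 2: curr=29, set curr.next=prev(2) | reversed so far: 29 -> 2
Step 3: curr=38, set curr.next=prev(29) | reversed so far: 38 -> 29 -> 2
Step 4: curr=35, set curr.next=prev(38) | reversed so far: 35 -> 38 -> 29 -> 2

35 -> 38 -> 29 -> 2 -> None


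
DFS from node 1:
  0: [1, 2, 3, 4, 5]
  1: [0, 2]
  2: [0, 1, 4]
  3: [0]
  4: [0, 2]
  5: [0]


Visit 1, push [2, 0]
Visit 0, push [5, 4, 3, 2]
Visit 2, push [4]
Visit 4, push []
Visit 3, push []
Visit 5, push []

DFS order: [1, 0, 2, 4, 3, 5]


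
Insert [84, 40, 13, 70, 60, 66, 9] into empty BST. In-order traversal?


Insert 84: root
Insert 40: L from 84
Insert 13: L from 84 -> L from 40
Insert 70: L from 84 -> R from 40
Insert 60: L from 84 -> R from 40 -> L from 70
Insert 66: L from 84 -> R from 40 -> L from 70 -> R from 60
Insert 9: L from 84 -> L from 40 -> L from 13

In-order: [9, 13, 40, 60, 66, 70, 84]


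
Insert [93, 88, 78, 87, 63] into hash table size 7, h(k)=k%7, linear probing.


Insert 93: h=2 -> slot 2
Insert 88: h=4 -> slot 4
Insert 78: h=1 -> slot 1
Insert 87: h=3 -> slot 3
Insert 63: h=0 -> slot 0

Table: [63, 78, 93, 87, 88, None, None]


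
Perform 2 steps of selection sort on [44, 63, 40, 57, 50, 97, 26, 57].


Initial: [44, 63, 40, 57, 50, 97, 26, 57]
Step 1: min=26 at 6
  Swap: [26, 63, 40, 57, 50, 97, 44, 57]
Step 2: min=40 at 2
  Swap: [26, 40, 63, 57, 50, 97, 44, 57]

After 2 steps: [26, 40, 63, 57, 50, 97, 44, 57]


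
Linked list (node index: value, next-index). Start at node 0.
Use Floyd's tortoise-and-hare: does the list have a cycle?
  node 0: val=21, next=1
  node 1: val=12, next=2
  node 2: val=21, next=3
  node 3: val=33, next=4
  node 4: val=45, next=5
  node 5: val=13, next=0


Floyd's tortoise (slow, +1) and hare (fast, +2):
  init: slow=0, fast=0
  step 1: slow=1, fast=2
  step 2: slow=2, fast=4
  step 3: slow=3, fast=0
  step 4: slow=4, fast=2
  step 5: slow=5, fast=4
  step 6: slow=0, fast=0
  slow == fast at node 0: cycle detected

Cycle: yes


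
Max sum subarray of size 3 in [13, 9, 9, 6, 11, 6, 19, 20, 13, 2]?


[0:3]: 31
[1:4]: 24
[2:5]: 26
[3:6]: 23
[4:7]: 36
[5:8]: 45
[6:9]: 52
[7:10]: 35

Max: 52 at [6:9]


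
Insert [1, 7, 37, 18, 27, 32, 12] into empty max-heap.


Insert 1: [1]
Insert 7: [7, 1]
Insert 37: [37, 1, 7]
Insert 18: [37, 18, 7, 1]
Insert 27: [37, 27, 7, 1, 18]
Insert 32: [37, 27, 32, 1, 18, 7]
Insert 12: [37, 27, 32, 1, 18, 7, 12]

Final heap: [37, 27, 32, 1, 18, 7, 12]


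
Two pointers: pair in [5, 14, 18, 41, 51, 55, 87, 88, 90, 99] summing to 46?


lo=0(5)+hi=9(99)=104
lo=0(5)+hi=8(90)=95
lo=0(5)+hi=7(88)=93
lo=0(5)+hi=6(87)=92
lo=0(5)+hi=5(55)=60
lo=0(5)+hi=4(51)=56
lo=0(5)+hi=3(41)=46

Yes: 5+41=46


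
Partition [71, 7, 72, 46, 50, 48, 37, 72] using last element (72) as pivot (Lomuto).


Pivot: 72
  71 <= 72: advance i (no swap)
  7 <= 72: advance i (no swap)
  72 <= 72: advance i (no swap)
  46 <= 72: advance i (no swap)
  50 <= 72: advance i (no swap)
  48 <= 72: advance i (no swap)
  37 <= 72: advance i (no swap)
Place pivot at 7: [71, 7, 72, 46, 50, 48, 37, 72]

Partitioned: [71, 7, 72, 46, 50, 48, 37, 72]


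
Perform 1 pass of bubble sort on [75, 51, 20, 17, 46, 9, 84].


Initial: [75, 51, 20, 17, 46, 9, 84]
Pass 1: [51, 20, 17, 46, 9, 75, 84] (5 swaps)

After 1 pass: [51, 20, 17, 46, 9, 75, 84]


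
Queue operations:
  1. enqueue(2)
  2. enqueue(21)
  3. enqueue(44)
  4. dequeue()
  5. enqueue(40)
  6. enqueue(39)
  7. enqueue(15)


enqueue(2) -> [2]
enqueue(21) -> [2, 21]
enqueue(44) -> [2, 21, 44]
dequeue()->2, [21, 44]
enqueue(40) -> [21, 44, 40]
enqueue(39) -> [21, 44, 40, 39]
enqueue(15) -> [21, 44, 40, 39, 15]

Final queue: [21, 44, 40, 39, 15]


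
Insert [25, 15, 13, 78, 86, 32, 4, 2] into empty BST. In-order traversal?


Insert 25: root
Insert 15: L from 25
Insert 13: L from 25 -> L from 15
Insert 78: R from 25
Insert 86: R from 25 -> R from 78
Insert 32: R from 25 -> L from 78
Insert 4: L from 25 -> L from 15 -> L from 13
Insert 2: L from 25 -> L from 15 -> L from 13 -> L from 4

In-order: [2, 4, 13, 15, 25, 32, 78, 86]


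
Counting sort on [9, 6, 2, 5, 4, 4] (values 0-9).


Input: [9, 6, 2, 5, 4, 4]
Counts: [0, 0, 1, 0, 2, 1, 1, 0, 0, 1]

Sorted: [2, 4, 4, 5, 6, 9]


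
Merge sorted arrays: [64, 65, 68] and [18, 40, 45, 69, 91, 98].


Take 18 from B
Take 40 from B
Take 45 from B
Take 64 from A
Take 65 from A
Take 68 from A

Merged: [18, 40, 45, 64, 65, 68, 69, 91, 98]


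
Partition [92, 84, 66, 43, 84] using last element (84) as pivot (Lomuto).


Pivot: 84
  84 <= 84: swap -> [84, 92, 66, 43, 84]
  66 <= 84: swap -> [84, 66, 92, 43, 84]
  43 <= 84: swap -> [84, 66, 43, 92, 84]
Place pivot at 3: [84, 66, 43, 84, 92]

Partitioned: [84, 66, 43, 84, 92]


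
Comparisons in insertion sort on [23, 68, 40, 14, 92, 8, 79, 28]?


Algorithm: insertion sort
Input: [23, 68, 40, 14, 92, 8, 79, 28]
Sorted: [8, 14, 23, 28, 40, 68, 79, 92]

19


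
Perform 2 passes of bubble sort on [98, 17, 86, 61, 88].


Initial: [98, 17, 86, 61, 88]
Pass 1: [17, 86, 61, 88, 98] (4 swaps)
Pass 2: [17, 61, 86, 88, 98] (1 swaps)

After 2 passes: [17, 61, 86, 88, 98]


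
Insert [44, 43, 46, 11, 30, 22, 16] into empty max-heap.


Insert 44: [44]
Insert 43: [44, 43]
Insert 46: [46, 43, 44]
Insert 11: [46, 43, 44, 11]
Insert 30: [46, 43, 44, 11, 30]
Insert 22: [46, 43, 44, 11, 30, 22]
Insert 16: [46, 43, 44, 11, 30, 22, 16]

Final heap: [46, 43, 44, 11, 30, 22, 16]


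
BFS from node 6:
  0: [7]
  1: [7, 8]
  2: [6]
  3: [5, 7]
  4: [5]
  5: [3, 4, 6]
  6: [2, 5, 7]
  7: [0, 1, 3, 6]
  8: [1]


Visit 6, enqueue [2, 5, 7]
Visit 2, enqueue []
Visit 5, enqueue [3, 4]
Visit 7, enqueue [0, 1]
Visit 3, enqueue []
Visit 4, enqueue []
Visit 0, enqueue []
Visit 1, enqueue [8]
Visit 8, enqueue []

BFS order: [6, 2, 5, 7, 3, 4, 0, 1, 8]


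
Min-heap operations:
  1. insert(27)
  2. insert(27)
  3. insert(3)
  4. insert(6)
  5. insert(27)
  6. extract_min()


insert(27) -> [27]
insert(27) -> [27, 27]
insert(3) -> [3, 27, 27]
insert(6) -> [3, 6, 27, 27]
insert(27) -> [3, 6, 27, 27, 27]
extract_min()->3, [6, 27, 27, 27]

Final heap: [6, 27, 27, 27]


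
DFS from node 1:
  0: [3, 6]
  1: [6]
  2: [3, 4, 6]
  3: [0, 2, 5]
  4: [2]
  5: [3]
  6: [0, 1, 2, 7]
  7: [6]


Visit 1, push [6]
Visit 6, push [7, 2, 0]
Visit 0, push [3]
Visit 3, push [5, 2]
Visit 2, push [4]
Visit 4, push []
Visit 5, push []
Visit 7, push []

DFS order: [1, 6, 0, 3, 2, 4, 5, 7]


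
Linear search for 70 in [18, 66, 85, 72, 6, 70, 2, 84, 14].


i=0: 18!=70
i=1: 66!=70
i=2: 85!=70
i=3: 72!=70
i=4: 6!=70
i=5: 70==70 found!

Found at 5, 6 comps


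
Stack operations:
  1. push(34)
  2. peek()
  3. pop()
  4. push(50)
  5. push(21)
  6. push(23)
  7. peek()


push(34) -> [34]
peek()->34
pop()->34, []
push(50) -> [50]
push(21) -> [50, 21]
push(23) -> [50, 21, 23]
peek()->23

Final stack: [50, 21, 23]


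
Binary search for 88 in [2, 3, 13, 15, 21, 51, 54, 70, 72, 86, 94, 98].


Step 1: lo=0, hi=11, mid=5, val=51
Step 2: lo=6, hi=11, mid=8, val=72
Step 3: lo=9, hi=11, mid=10, val=94
Step 4: lo=9, hi=9, mid=9, val=86

Not found


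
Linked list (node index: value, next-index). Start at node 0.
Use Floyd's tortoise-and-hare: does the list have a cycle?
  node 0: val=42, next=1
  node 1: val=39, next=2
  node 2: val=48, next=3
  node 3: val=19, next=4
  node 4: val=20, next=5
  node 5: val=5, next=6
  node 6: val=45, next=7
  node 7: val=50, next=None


Floyd's tortoise (slow, +1) and hare (fast, +2):
  init: slow=0, fast=0
  step 1: slow=1, fast=2
  step 2: slow=2, fast=4
  step 3: slow=3, fast=6
  step 4: fast 6->7->None, no cycle

Cycle: no


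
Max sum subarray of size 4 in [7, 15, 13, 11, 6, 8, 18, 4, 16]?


[0:4]: 46
[1:5]: 45
[2:6]: 38
[3:7]: 43
[4:8]: 36
[5:9]: 46

Max: 46 at [0:4]


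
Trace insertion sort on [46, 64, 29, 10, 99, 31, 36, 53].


Initial: [46, 64, 29, 10, 99, 31, 36, 53]
Insert 64: [46, 64, 29, 10, 99, 31, 36, 53]
Insert 29: [29, 46, 64, 10, 99, 31, 36, 53]
Insert 10: [10, 29, 46, 64, 99, 31, 36, 53]
Insert 99: [10, 29, 46, 64, 99, 31, 36, 53]
Insert 31: [10, 29, 31, 46, 64, 99, 36, 53]
Insert 36: [10, 29, 31, 36, 46, 64, 99, 53]
Insert 53: [10, 29, 31, 36, 46, 53, 64, 99]

Sorted: [10, 29, 31, 36, 46, 53, 64, 99]


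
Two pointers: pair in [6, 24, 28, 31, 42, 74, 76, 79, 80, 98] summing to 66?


lo=0(6)+hi=9(98)=104
lo=0(6)+hi=8(80)=86
lo=0(6)+hi=7(79)=85
lo=0(6)+hi=6(76)=82
lo=0(6)+hi=5(74)=80
lo=0(6)+hi=4(42)=48
lo=1(24)+hi=4(42)=66

Yes: 24+42=66


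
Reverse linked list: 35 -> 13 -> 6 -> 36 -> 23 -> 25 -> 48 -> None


Step 1: curr=35, set curr.next=prev(None) | reversed so far: 35
Step 2: curr=13, set curr.next=prev(35) | reversed so far: 13 -> 35
Step 3: curr=6, set curr.next=prev(13) | reversed so far: 6 -> 13 -> 35
Step 4: curr=36, set curr.next=prev(6) | reversed so far: 36 -> 6 -> 13 -> 35
Step 5: curr=23, set curr.next=prev(36) | reversed so far: 23 -> 36 -> 6 -> 13 -> 35
Step 6: curr=25, set curr.next=prev(23) | reversed so far: 25 -> 23 -> 36 -> 6 -> 13 -> 35
Step 7: curr=48, set curr.next=prev(25) | reversed so far: 48 -> 25 -> 23 -> 36 -> 6 -> 13 -> 35

48 -> 25 -> 23 -> 36 -> 6 -> 13 -> 35 -> None


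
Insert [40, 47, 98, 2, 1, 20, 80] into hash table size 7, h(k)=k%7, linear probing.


Insert 40: h=5 -> slot 5
Insert 47: h=5, 1 probes -> slot 6
Insert 98: h=0 -> slot 0
Insert 2: h=2 -> slot 2
Insert 1: h=1 -> slot 1
Insert 20: h=6, 4 probes -> slot 3
Insert 80: h=3, 1 probes -> slot 4

Table: [98, 1, 2, 20, 80, 40, 47]


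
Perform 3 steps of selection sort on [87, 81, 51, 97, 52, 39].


Initial: [87, 81, 51, 97, 52, 39]
Step 1: min=39 at 5
  Swap: [39, 81, 51, 97, 52, 87]
Step 2: min=51 at 2
  Swap: [39, 51, 81, 97, 52, 87]
Step 3: min=52 at 4
  Swap: [39, 51, 52, 97, 81, 87]

After 3 steps: [39, 51, 52, 97, 81, 87]


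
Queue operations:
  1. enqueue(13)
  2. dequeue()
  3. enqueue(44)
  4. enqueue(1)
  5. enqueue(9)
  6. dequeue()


enqueue(13) -> [13]
dequeue()->13, []
enqueue(44) -> [44]
enqueue(1) -> [44, 1]
enqueue(9) -> [44, 1, 9]
dequeue()->44, [1, 9]

Final queue: [1, 9]


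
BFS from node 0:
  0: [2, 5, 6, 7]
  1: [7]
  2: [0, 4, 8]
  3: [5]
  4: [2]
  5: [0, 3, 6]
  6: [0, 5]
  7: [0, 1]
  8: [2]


Visit 0, enqueue [2, 5, 6, 7]
Visit 2, enqueue [4, 8]
Visit 5, enqueue [3]
Visit 6, enqueue []
Visit 7, enqueue [1]
Visit 4, enqueue []
Visit 8, enqueue []
Visit 3, enqueue []
Visit 1, enqueue []

BFS order: [0, 2, 5, 6, 7, 4, 8, 3, 1]


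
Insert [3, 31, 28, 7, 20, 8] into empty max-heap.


Insert 3: [3]
Insert 31: [31, 3]
Insert 28: [31, 3, 28]
Insert 7: [31, 7, 28, 3]
Insert 20: [31, 20, 28, 3, 7]
Insert 8: [31, 20, 28, 3, 7, 8]

Final heap: [31, 20, 28, 3, 7, 8]


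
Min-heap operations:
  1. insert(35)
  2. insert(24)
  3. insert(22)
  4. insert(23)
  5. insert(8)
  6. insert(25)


insert(35) -> [35]
insert(24) -> [24, 35]
insert(22) -> [22, 35, 24]
insert(23) -> [22, 23, 24, 35]
insert(8) -> [8, 22, 24, 35, 23]
insert(25) -> [8, 22, 24, 35, 23, 25]

Final heap: [8, 22, 24, 35, 23, 25]


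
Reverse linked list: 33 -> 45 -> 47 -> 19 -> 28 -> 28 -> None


Step 1: curr=33, set curr.next=prev(None) | reversed so far: 33
Step 2: curr=45, set curr.next=prev(33) | reversed so far: 45 -> 33
Step 3: curr=47, set curr.next=prev(45) | reversed so far: 47 -> 45 -> 33
Step 4: curr=19, set curr.next=prev(47) | reversed so far: 19 -> 47 -> 45 -> 33
Step 5: curr=28, set curr.next=prev(19) | reversed so far: 28 -> 19 -> 47 -> 45 -> 33
Step 6: curr=28, set curr.next=prev(28) | reversed so far: 28 -> 28 -> 19 -> 47 -> 45 -> 33

28 -> 28 -> 19 -> 47 -> 45 -> 33 -> None


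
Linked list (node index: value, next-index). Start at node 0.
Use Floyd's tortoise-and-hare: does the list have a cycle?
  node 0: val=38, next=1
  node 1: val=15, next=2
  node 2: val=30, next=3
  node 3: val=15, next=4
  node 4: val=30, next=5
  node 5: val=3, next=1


Floyd's tortoise (slow, +1) and hare (fast, +2):
  init: slow=0, fast=0
  step 1: slow=1, fast=2
  step 2: slow=2, fast=4
  step 3: slow=3, fast=1
  step 4: slow=4, fast=3
  step 5: slow=5, fast=5
  slow == fast at node 5: cycle detected

Cycle: yes


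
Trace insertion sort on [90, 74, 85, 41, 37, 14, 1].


Initial: [90, 74, 85, 41, 37, 14, 1]
Insert 74: [74, 90, 85, 41, 37, 14, 1]
Insert 85: [74, 85, 90, 41, 37, 14, 1]
Insert 41: [41, 74, 85, 90, 37, 14, 1]
Insert 37: [37, 41, 74, 85, 90, 14, 1]
Insert 14: [14, 37, 41, 74, 85, 90, 1]
Insert 1: [1, 14, 37, 41, 74, 85, 90]

Sorted: [1, 14, 37, 41, 74, 85, 90]


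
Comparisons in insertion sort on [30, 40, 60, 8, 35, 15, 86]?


Algorithm: insertion sort
Input: [30, 40, 60, 8, 35, 15, 86]
Sorted: [8, 15, 30, 35, 40, 60, 86]

14


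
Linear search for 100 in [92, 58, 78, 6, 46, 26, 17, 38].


i=0: 92!=100
i=1: 58!=100
i=2: 78!=100
i=3: 6!=100
i=4: 46!=100
i=5: 26!=100
i=6: 17!=100
i=7: 38!=100

Not found, 8 comps


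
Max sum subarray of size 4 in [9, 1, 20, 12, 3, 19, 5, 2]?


[0:4]: 42
[1:5]: 36
[2:6]: 54
[3:7]: 39
[4:8]: 29

Max: 54 at [2:6]


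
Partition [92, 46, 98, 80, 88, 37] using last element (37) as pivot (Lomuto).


Pivot: 37
Place pivot at 0: [37, 46, 98, 80, 88, 92]

Partitioned: [37, 46, 98, 80, 88, 92]


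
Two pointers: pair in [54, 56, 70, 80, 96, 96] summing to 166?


lo=0(54)+hi=5(96)=150
lo=1(56)+hi=5(96)=152
lo=2(70)+hi=5(96)=166

Yes: 70+96=166


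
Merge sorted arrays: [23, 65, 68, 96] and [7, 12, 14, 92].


Take 7 from B
Take 12 from B
Take 14 from B
Take 23 from A
Take 65 from A
Take 68 from A
Take 92 from B

Merged: [7, 12, 14, 23, 65, 68, 92, 96]


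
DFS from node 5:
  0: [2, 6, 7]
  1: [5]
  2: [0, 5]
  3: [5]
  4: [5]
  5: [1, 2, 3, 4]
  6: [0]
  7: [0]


Visit 5, push [4, 3, 2, 1]
Visit 1, push []
Visit 2, push [0]
Visit 0, push [7, 6]
Visit 6, push []
Visit 7, push []
Visit 3, push []
Visit 4, push []

DFS order: [5, 1, 2, 0, 6, 7, 3, 4]


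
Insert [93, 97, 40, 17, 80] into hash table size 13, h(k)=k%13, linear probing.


Insert 93: h=2 -> slot 2
Insert 97: h=6 -> slot 6
Insert 40: h=1 -> slot 1
Insert 17: h=4 -> slot 4
Insert 80: h=2, 1 probes -> slot 3

Table: [None, 40, 93, 80, 17, None, 97, None, None, None, None, None, None]


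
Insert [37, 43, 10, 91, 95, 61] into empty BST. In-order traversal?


Insert 37: root
Insert 43: R from 37
Insert 10: L from 37
Insert 91: R from 37 -> R from 43
Insert 95: R from 37 -> R from 43 -> R from 91
Insert 61: R from 37 -> R from 43 -> L from 91

In-order: [10, 37, 43, 61, 91, 95]


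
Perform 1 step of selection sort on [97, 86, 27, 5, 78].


Initial: [97, 86, 27, 5, 78]
Step 1: min=5 at 3
  Swap: [5, 86, 27, 97, 78]

After 1 step: [5, 86, 27, 97, 78]


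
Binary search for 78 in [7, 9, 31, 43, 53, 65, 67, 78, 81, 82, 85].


Step 1: lo=0, hi=10, mid=5, val=65
Step 2: lo=6, hi=10, mid=8, val=81
Step 3: lo=6, hi=7, mid=6, val=67
Step 4: lo=7, hi=7, mid=7, val=78

Found at index 7


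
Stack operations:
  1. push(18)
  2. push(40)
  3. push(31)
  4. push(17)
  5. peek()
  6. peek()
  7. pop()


push(18) -> [18]
push(40) -> [18, 40]
push(31) -> [18, 40, 31]
push(17) -> [18, 40, 31, 17]
peek()->17
peek()->17
pop()->17, [18, 40, 31]

Final stack: [18, 40, 31]


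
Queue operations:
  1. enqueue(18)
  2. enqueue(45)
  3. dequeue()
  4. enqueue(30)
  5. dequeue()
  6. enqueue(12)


enqueue(18) -> [18]
enqueue(45) -> [18, 45]
dequeue()->18, [45]
enqueue(30) -> [45, 30]
dequeue()->45, [30]
enqueue(12) -> [30, 12]

Final queue: [30, 12]


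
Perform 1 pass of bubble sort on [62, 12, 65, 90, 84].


Initial: [62, 12, 65, 90, 84]
Pass 1: [12, 62, 65, 84, 90] (2 swaps)

After 1 pass: [12, 62, 65, 84, 90]


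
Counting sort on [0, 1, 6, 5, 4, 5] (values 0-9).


Input: [0, 1, 6, 5, 4, 5]
Counts: [1, 1, 0, 0, 1, 2, 1, 0, 0, 0]

Sorted: [0, 1, 4, 5, 5, 6]


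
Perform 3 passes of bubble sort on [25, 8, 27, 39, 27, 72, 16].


Initial: [25, 8, 27, 39, 27, 72, 16]
Pass 1: [8, 25, 27, 27, 39, 16, 72] (3 swaps)
Pass 2: [8, 25, 27, 27, 16, 39, 72] (1 swaps)
Pass 3: [8, 25, 27, 16, 27, 39, 72] (1 swaps)

After 3 passes: [8, 25, 27, 16, 27, 39, 72]


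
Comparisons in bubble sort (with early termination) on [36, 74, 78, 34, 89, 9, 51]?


Algorithm: bubble sort (with early termination)
Input: [36, 74, 78, 34, 89, 9, 51]
Sorted: [9, 34, 36, 51, 74, 78, 89]

21


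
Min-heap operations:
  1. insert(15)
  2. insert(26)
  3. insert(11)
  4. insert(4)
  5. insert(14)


insert(15) -> [15]
insert(26) -> [15, 26]
insert(11) -> [11, 26, 15]
insert(4) -> [4, 11, 15, 26]
insert(14) -> [4, 11, 15, 26, 14]

Final heap: [4, 11, 15, 26, 14]


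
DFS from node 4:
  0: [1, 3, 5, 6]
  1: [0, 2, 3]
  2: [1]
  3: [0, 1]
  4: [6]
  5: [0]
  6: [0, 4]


Visit 4, push [6]
Visit 6, push [0]
Visit 0, push [5, 3, 1]
Visit 1, push [3, 2]
Visit 2, push []
Visit 3, push []
Visit 5, push []

DFS order: [4, 6, 0, 1, 2, 3, 5]


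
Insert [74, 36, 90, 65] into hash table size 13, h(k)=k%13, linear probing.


Insert 74: h=9 -> slot 9
Insert 36: h=10 -> slot 10
Insert 90: h=12 -> slot 12
Insert 65: h=0 -> slot 0

Table: [65, None, None, None, None, None, None, None, None, 74, 36, None, 90]


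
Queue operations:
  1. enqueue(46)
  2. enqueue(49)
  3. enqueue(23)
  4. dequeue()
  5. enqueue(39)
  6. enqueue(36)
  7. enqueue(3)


enqueue(46) -> [46]
enqueue(49) -> [46, 49]
enqueue(23) -> [46, 49, 23]
dequeue()->46, [49, 23]
enqueue(39) -> [49, 23, 39]
enqueue(36) -> [49, 23, 39, 36]
enqueue(3) -> [49, 23, 39, 36, 3]

Final queue: [49, 23, 39, 36, 3]


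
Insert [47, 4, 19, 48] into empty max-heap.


Insert 47: [47]
Insert 4: [47, 4]
Insert 19: [47, 4, 19]
Insert 48: [48, 47, 19, 4]

Final heap: [48, 47, 19, 4]


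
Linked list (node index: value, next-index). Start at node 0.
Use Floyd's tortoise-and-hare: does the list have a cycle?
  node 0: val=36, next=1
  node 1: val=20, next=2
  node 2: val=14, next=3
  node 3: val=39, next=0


Floyd's tortoise (slow, +1) and hare (fast, +2):
  init: slow=0, fast=0
  step 1: slow=1, fast=2
  step 2: slow=2, fast=0
  step 3: slow=3, fast=2
  step 4: slow=0, fast=0
  slow == fast at node 0: cycle detected

Cycle: yes


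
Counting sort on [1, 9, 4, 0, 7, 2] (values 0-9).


Input: [1, 9, 4, 0, 7, 2]
Counts: [1, 1, 1, 0, 1, 0, 0, 1, 0, 1]

Sorted: [0, 1, 2, 4, 7, 9]


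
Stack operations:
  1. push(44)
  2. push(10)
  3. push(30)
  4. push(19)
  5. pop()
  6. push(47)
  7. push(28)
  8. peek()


push(44) -> [44]
push(10) -> [44, 10]
push(30) -> [44, 10, 30]
push(19) -> [44, 10, 30, 19]
pop()->19, [44, 10, 30]
push(47) -> [44, 10, 30, 47]
push(28) -> [44, 10, 30, 47, 28]
peek()->28

Final stack: [44, 10, 30, 47, 28]


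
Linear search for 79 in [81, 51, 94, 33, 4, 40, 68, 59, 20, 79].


i=0: 81!=79
i=1: 51!=79
i=2: 94!=79
i=3: 33!=79
i=4: 4!=79
i=5: 40!=79
i=6: 68!=79
i=7: 59!=79
i=8: 20!=79
i=9: 79==79 found!

Found at 9, 10 comps


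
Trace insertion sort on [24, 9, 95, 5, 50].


Initial: [24, 9, 95, 5, 50]
Insert 9: [9, 24, 95, 5, 50]
Insert 95: [9, 24, 95, 5, 50]
Insert 5: [5, 9, 24, 95, 50]
Insert 50: [5, 9, 24, 50, 95]

Sorted: [5, 9, 24, 50, 95]


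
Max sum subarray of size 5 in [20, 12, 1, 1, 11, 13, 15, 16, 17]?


[0:5]: 45
[1:6]: 38
[2:7]: 41
[3:8]: 56
[4:9]: 72

Max: 72 at [4:9]


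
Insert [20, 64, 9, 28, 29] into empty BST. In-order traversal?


Insert 20: root
Insert 64: R from 20
Insert 9: L from 20
Insert 28: R from 20 -> L from 64
Insert 29: R from 20 -> L from 64 -> R from 28

In-order: [9, 20, 28, 29, 64]


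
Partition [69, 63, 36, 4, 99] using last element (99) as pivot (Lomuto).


Pivot: 99
  69 <= 99: advance i (no swap)
  63 <= 99: advance i (no swap)
  36 <= 99: advance i (no swap)
  4 <= 99: advance i (no swap)
Place pivot at 4: [69, 63, 36, 4, 99]

Partitioned: [69, 63, 36, 4, 99]


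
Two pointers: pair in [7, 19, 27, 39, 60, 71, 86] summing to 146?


lo=0(7)+hi=6(86)=93
lo=1(19)+hi=6(86)=105
lo=2(27)+hi=6(86)=113
lo=3(39)+hi=6(86)=125
lo=4(60)+hi=6(86)=146

Yes: 60+86=146


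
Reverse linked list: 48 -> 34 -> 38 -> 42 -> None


Step 1: curr=48, set curr.next=prev(None) | reversed so far: 48
Step 2: curr=34, set curr.next=prev(48) | reversed so far: 34 -> 48
Step 3: curr=38, set curr.next=prev(34) | reversed so far: 38 -> 34 -> 48
Step 4: curr=42, set curr.next=prev(38) | reversed so far: 42 -> 38 -> 34 -> 48

42 -> 38 -> 34 -> 48 -> None


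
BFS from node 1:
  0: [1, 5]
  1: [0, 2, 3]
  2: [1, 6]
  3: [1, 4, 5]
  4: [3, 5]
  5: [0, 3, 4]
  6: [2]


Visit 1, enqueue [0, 2, 3]
Visit 0, enqueue [5]
Visit 2, enqueue [6]
Visit 3, enqueue [4]
Visit 5, enqueue []
Visit 6, enqueue []
Visit 4, enqueue []

BFS order: [1, 0, 2, 3, 5, 6, 4]


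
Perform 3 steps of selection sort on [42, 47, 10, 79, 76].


Initial: [42, 47, 10, 79, 76]
Step 1: min=10 at 2
  Swap: [10, 47, 42, 79, 76]
Step 2: min=42 at 2
  Swap: [10, 42, 47, 79, 76]
Step 3: min=47 at 2
  Swap: [10, 42, 47, 79, 76]

After 3 steps: [10, 42, 47, 79, 76]


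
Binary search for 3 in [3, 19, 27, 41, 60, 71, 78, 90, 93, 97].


Step 1: lo=0, hi=9, mid=4, val=60
Step 2: lo=0, hi=3, mid=1, val=19
Step 3: lo=0, hi=0, mid=0, val=3

Found at index 0


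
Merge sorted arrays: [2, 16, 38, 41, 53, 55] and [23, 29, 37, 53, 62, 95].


Take 2 from A
Take 16 from A
Take 23 from B
Take 29 from B
Take 37 from B
Take 38 from A
Take 41 from A
Take 53 from A
Take 53 from B
Take 55 from A

Merged: [2, 16, 23, 29, 37, 38, 41, 53, 53, 55, 62, 95]


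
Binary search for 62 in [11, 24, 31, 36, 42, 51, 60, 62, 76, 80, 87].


Step 1: lo=0, hi=10, mid=5, val=51
Step 2: lo=6, hi=10, mid=8, val=76
Step 3: lo=6, hi=7, mid=6, val=60
Step 4: lo=7, hi=7, mid=7, val=62

Found at index 7


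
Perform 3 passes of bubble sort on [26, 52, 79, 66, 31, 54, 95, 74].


Initial: [26, 52, 79, 66, 31, 54, 95, 74]
Pass 1: [26, 52, 66, 31, 54, 79, 74, 95] (4 swaps)
Pass 2: [26, 52, 31, 54, 66, 74, 79, 95] (3 swaps)
Pass 3: [26, 31, 52, 54, 66, 74, 79, 95] (1 swaps)

After 3 passes: [26, 31, 52, 54, 66, 74, 79, 95]


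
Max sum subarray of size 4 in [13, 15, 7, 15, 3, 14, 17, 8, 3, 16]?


[0:4]: 50
[1:5]: 40
[2:6]: 39
[3:7]: 49
[4:8]: 42
[5:9]: 42
[6:10]: 44

Max: 50 at [0:4]


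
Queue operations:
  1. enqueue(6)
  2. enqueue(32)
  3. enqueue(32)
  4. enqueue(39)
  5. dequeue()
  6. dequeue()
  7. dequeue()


enqueue(6) -> [6]
enqueue(32) -> [6, 32]
enqueue(32) -> [6, 32, 32]
enqueue(39) -> [6, 32, 32, 39]
dequeue()->6, [32, 32, 39]
dequeue()->32, [32, 39]
dequeue()->32, [39]

Final queue: [39]


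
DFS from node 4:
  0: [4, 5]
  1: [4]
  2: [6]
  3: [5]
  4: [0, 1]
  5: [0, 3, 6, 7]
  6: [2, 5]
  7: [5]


Visit 4, push [1, 0]
Visit 0, push [5]
Visit 5, push [7, 6, 3]
Visit 3, push []
Visit 6, push [2]
Visit 2, push []
Visit 7, push []
Visit 1, push []

DFS order: [4, 0, 5, 3, 6, 2, 7, 1]


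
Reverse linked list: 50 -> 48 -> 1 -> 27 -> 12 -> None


Step 1: curr=50, set curr.next=prev(None) | reversed so far: 50
Step 2: curr=48, set curr.next=prev(50) | reversed so far: 48 -> 50
Step 3: curr=1, set curr.next=prev(48) | reversed so far: 1 -> 48 -> 50
Step 4: curr=27, set curr.next=prev(1) | reversed so far: 27 -> 1 -> 48 -> 50
Step 5: curr=12, set curr.next=prev(27) | reversed so far: 12 -> 27 -> 1 -> 48 -> 50

12 -> 27 -> 1 -> 48 -> 50 -> None


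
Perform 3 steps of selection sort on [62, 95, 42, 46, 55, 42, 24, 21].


Initial: [62, 95, 42, 46, 55, 42, 24, 21]
Step 1: min=21 at 7
  Swap: [21, 95, 42, 46, 55, 42, 24, 62]
Step 2: min=24 at 6
  Swap: [21, 24, 42, 46, 55, 42, 95, 62]
Step 3: min=42 at 2
  Swap: [21, 24, 42, 46, 55, 42, 95, 62]

After 3 steps: [21, 24, 42, 46, 55, 42, 95, 62]


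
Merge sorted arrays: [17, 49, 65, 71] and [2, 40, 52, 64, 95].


Take 2 from B
Take 17 from A
Take 40 from B
Take 49 from A
Take 52 from B
Take 64 from B
Take 65 from A
Take 71 from A

Merged: [2, 17, 40, 49, 52, 64, 65, 71, 95]


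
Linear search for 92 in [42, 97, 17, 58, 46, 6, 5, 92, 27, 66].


i=0: 42!=92
i=1: 97!=92
i=2: 17!=92
i=3: 58!=92
i=4: 46!=92
i=5: 6!=92
i=6: 5!=92
i=7: 92==92 found!

Found at 7, 8 comps


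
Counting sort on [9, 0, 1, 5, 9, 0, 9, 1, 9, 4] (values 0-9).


Input: [9, 0, 1, 5, 9, 0, 9, 1, 9, 4]
Counts: [2, 2, 0, 0, 1, 1, 0, 0, 0, 4]

Sorted: [0, 0, 1, 1, 4, 5, 9, 9, 9, 9]


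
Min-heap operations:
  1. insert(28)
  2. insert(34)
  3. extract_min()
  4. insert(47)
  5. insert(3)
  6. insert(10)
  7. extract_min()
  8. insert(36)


insert(28) -> [28]
insert(34) -> [28, 34]
extract_min()->28, [34]
insert(47) -> [34, 47]
insert(3) -> [3, 47, 34]
insert(10) -> [3, 10, 34, 47]
extract_min()->3, [10, 47, 34]
insert(36) -> [10, 36, 34, 47]

Final heap: [10, 36, 34, 47]


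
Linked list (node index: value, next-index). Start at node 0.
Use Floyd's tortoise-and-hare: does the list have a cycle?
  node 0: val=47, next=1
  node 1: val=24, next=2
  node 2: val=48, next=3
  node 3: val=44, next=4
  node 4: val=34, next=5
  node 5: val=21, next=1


Floyd's tortoise (slow, +1) and hare (fast, +2):
  init: slow=0, fast=0
  step 1: slow=1, fast=2
  step 2: slow=2, fast=4
  step 3: slow=3, fast=1
  step 4: slow=4, fast=3
  step 5: slow=5, fast=5
  slow == fast at node 5: cycle detected

Cycle: yes


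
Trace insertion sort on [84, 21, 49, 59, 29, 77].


Initial: [84, 21, 49, 59, 29, 77]
Insert 21: [21, 84, 49, 59, 29, 77]
Insert 49: [21, 49, 84, 59, 29, 77]
Insert 59: [21, 49, 59, 84, 29, 77]
Insert 29: [21, 29, 49, 59, 84, 77]
Insert 77: [21, 29, 49, 59, 77, 84]

Sorted: [21, 29, 49, 59, 77, 84]


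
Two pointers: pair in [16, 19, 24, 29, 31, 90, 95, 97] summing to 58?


lo=0(16)+hi=7(97)=113
lo=0(16)+hi=6(95)=111
lo=0(16)+hi=5(90)=106
lo=0(16)+hi=4(31)=47
lo=1(19)+hi=4(31)=50
lo=2(24)+hi=4(31)=55
lo=3(29)+hi=4(31)=60

No pair found


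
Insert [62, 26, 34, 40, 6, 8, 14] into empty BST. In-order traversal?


Insert 62: root
Insert 26: L from 62
Insert 34: L from 62 -> R from 26
Insert 40: L from 62 -> R from 26 -> R from 34
Insert 6: L from 62 -> L from 26
Insert 8: L from 62 -> L from 26 -> R from 6
Insert 14: L from 62 -> L from 26 -> R from 6 -> R from 8

In-order: [6, 8, 14, 26, 34, 40, 62]


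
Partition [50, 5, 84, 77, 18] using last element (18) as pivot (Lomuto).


Pivot: 18
  5 <= 18: swap -> [5, 50, 84, 77, 18]
Place pivot at 1: [5, 18, 84, 77, 50]

Partitioned: [5, 18, 84, 77, 50]


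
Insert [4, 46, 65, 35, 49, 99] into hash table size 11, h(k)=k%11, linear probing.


Insert 4: h=4 -> slot 4
Insert 46: h=2 -> slot 2
Insert 65: h=10 -> slot 10
Insert 35: h=2, 1 probes -> slot 3
Insert 49: h=5 -> slot 5
Insert 99: h=0 -> slot 0

Table: [99, None, 46, 35, 4, 49, None, None, None, None, 65]


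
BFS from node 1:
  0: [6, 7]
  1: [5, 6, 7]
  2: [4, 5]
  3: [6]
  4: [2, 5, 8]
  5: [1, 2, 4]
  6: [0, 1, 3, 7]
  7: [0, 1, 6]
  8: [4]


Visit 1, enqueue [5, 6, 7]
Visit 5, enqueue [2, 4]
Visit 6, enqueue [0, 3]
Visit 7, enqueue []
Visit 2, enqueue []
Visit 4, enqueue [8]
Visit 0, enqueue []
Visit 3, enqueue []
Visit 8, enqueue []

BFS order: [1, 5, 6, 7, 2, 4, 0, 3, 8]


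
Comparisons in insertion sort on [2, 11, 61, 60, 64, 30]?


Algorithm: insertion sort
Input: [2, 11, 61, 60, 64, 30]
Sorted: [2, 11, 30, 60, 61, 64]

9


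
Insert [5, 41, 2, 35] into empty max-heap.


Insert 5: [5]
Insert 41: [41, 5]
Insert 2: [41, 5, 2]
Insert 35: [41, 35, 2, 5]

Final heap: [41, 35, 2, 5]


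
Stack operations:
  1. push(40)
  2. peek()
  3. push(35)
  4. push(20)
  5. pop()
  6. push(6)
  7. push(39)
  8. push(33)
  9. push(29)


push(40) -> [40]
peek()->40
push(35) -> [40, 35]
push(20) -> [40, 35, 20]
pop()->20, [40, 35]
push(6) -> [40, 35, 6]
push(39) -> [40, 35, 6, 39]
push(33) -> [40, 35, 6, 39, 33]
push(29) -> [40, 35, 6, 39, 33, 29]

Final stack: [40, 35, 6, 39, 33, 29]


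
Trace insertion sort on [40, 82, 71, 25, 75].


Initial: [40, 82, 71, 25, 75]
Insert 82: [40, 82, 71, 25, 75]
Insert 71: [40, 71, 82, 25, 75]
Insert 25: [25, 40, 71, 82, 75]
Insert 75: [25, 40, 71, 75, 82]

Sorted: [25, 40, 71, 75, 82]


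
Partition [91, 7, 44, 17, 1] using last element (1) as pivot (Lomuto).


Pivot: 1
Place pivot at 0: [1, 7, 44, 17, 91]

Partitioned: [1, 7, 44, 17, 91]


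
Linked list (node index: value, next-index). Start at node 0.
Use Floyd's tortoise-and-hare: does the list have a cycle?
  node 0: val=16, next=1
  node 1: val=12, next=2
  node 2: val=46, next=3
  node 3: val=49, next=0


Floyd's tortoise (slow, +1) and hare (fast, +2):
  init: slow=0, fast=0
  step 1: slow=1, fast=2
  step 2: slow=2, fast=0
  step 3: slow=3, fast=2
  step 4: slow=0, fast=0
  slow == fast at node 0: cycle detected

Cycle: yes


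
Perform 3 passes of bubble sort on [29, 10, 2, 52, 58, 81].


Initial: [29, 10, 2, 52, 58, 81]
Pass 1: [10, 2, 29, 52, 58, 81] (2 swaps)
Pass 2: [2, 10, 29, 52, 58, 81] (1 swaps)
Pass 3: [2, 10, 29, 52, 58, 81] (0 swaps)

After 3 passes: [2, 10, 29, 52, 58, 81]


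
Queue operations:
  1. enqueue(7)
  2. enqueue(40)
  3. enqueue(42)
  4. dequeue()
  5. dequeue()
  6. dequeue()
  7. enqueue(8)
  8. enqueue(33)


enqueue(7) -> [7]
enqueue(40) -> [7, 40]
enqueue(42) -> [7, 40, 42]
dequeue()->7, [40, 42]
dequeue()->40, [42]
dequeue()->42, []
enqueue(8) -> [8]
enqueue(33) -> [8, 33]

Final queue: [8, 33]


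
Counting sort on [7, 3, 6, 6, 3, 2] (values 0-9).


Input: [7, 3, 6, 6, 3, 2]
Counts: [0, 0, 1, 2, 0, 0, 2, 1, 0, 0]

Sorted: [2, 3, 3, 6, 6, 7]


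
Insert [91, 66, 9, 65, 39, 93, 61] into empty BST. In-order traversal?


Insert 91: root
Insert 66: L from 91
Insert 9: L from 91 -> L from 66
Insert 65: L from 91 -> L from 66 -> R from 9
Insert 39: L from 91 -> L from 66 -> R from 9 -> L from 65
Insert 93: R from 91
Insert 61: L from 91 -> L from 66 -> R from 9 -> L from 65 -> R from 39

In-order: [9, 39, 61, 65, 66, 91, 93]


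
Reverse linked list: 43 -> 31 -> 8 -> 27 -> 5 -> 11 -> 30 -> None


Step 1: curr=43, set curr.next=prev(None) | reversed so far: 43
Step 2: curr=31, set curr.next=prev(43) | reversed so far: 31 -> 43
Step 3: curr=8, set curr.next=prev(31) | reversed so far: 8 -> 31 -> 43
Step 4: curr=27, set curr.next=prev(8) | reversed so far: 27 -> 8 -> 31 -> 43
Step 5: curr=5, set curr.next=prev(27) | reversed so far: 5 -> 27 -> 8 -> 31 -> 43
Step 6: curr=11, set curr.next=prev(5) | reversed so far: 11 -> 5 -> 27 -> 8 -> 31 -> 43
Step 7: curr=30, set curr.next=prev(11) | reversed so far: 30 -> 11 -> 5 -> 27 -> 8 -> 31 -> 43

30 -> 11 -> 5 -> 27 -> 8 -> 31 -> 43 -> None


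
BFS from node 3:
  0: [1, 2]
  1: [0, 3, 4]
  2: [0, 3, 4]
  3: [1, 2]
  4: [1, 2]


Visit 3, enqueue [1, 2]
Visit 1, enqueue [0, 4]
Visit 2, enqueue []
Visit 0, enqueue []
Visit 4, enqueue []

BFS order: [3, 1, 2, 0, 4]
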